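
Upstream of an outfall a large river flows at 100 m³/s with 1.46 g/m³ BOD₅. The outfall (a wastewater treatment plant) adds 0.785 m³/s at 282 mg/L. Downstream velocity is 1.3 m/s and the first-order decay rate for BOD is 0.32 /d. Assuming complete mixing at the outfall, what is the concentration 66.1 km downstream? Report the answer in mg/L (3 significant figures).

3.02 mg/L

After complete mixing, C₀ = (0.785·282 + 100·1.46) / 100.8 = 3.645 mg/L.
Travel time t = 6.61e+04 m / 1.3 m/s = 5.085e+04 s = 0.5885 d.
C = 3.645·exp(−0.32·0.5885) = 3.645·0.8284 = 3.019 mg/L.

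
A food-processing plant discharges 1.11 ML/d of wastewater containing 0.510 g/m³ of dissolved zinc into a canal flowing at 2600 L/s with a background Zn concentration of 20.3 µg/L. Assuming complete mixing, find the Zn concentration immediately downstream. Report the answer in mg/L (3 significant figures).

0.0227 mg/L

1.11 ML/d = 0.01285 m³/s.
2600 L/s = 2.6 m³/s.
20.3 µg/L = 0.0203 mg/L.
By mass balance at complete mixing, C = (0.01285·0.51 + 2.6·0.0203) / (0.01285 + 2.6) = 0.05933/2.613 = 0.02271 mg/L.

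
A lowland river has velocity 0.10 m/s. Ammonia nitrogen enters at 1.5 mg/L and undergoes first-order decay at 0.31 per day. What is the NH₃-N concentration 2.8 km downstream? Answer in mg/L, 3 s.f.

1.36 mg/L

Travel time t = 2.8 km / 0.10 m/s = 2800/0.10 = 2.8e+04 s = 0.3241 d.
First-order decay: C = 1.5·exp(−0.31·0.3241) = 1.5·0.9044 = 1.357 mg/L.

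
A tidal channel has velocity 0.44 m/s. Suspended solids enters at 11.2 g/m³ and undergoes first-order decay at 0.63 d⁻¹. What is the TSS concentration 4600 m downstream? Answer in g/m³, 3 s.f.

10.4 g/m³

Travel time t = 4600 m / 0.44 m/s = 4600/0.44 = 1.045e+04 s = 0.121 d.
First-order decay: C = 11.2·exp(−0.63·0.121) = 11.2·0.9266 = 10.38 g/m³.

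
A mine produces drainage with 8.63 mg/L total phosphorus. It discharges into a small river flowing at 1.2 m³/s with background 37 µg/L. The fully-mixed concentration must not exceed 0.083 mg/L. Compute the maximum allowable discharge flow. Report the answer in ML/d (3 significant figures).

37 µg/L = 0.037 mg/L.
Mass balance at complete mixing: C_std·(Q_w + Q_r) = Q_w·C_e + Q_r·C_b.
Rearranging, Q_w = Q_r·(C_std − C_b)/(C_e − C_std) = 1.2·(0.083 − 0.037) / (8.63 − 0.083) = 0.006458 m³/s.
= 0.558 ML/d.

0.558 ML/d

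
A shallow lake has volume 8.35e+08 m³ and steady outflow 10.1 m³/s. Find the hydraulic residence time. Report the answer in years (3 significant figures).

Q = 10.1 m³/s × 3.156e+07 s/yr = 3.187e+08 m³/yr.
Hydraulic residence time τ = V/Q = 8.35e+08/3.187e+08 = 2.62 yr.

2.62 yr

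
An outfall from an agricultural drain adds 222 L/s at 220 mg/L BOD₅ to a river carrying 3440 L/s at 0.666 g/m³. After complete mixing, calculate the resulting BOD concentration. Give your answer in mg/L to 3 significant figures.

222 L/s = 0.222 m³/s.
3440 L/s = 3.44 m³/s.
Flow-weighted mixing gives C = (0.222·220 + 3.44·0.666) / (0.222 + 3.44) = 51.13/3.662 = 13.96 mg/L.

14.0 mg/L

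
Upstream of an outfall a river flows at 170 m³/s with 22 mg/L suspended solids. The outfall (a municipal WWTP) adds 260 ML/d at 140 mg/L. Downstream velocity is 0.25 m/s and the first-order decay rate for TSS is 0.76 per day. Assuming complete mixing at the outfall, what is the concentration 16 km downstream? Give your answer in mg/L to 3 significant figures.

260 ML/d = 3.009 m³/s.
After complete mixing, C₀ = (3.009·140 + 170·22) / 173 = 24.05 mg/L.
Travel time t = 1.6e+04 m / 0.25 m/s = 6.4e+04 s = 0.7407 d.
C = 24.05·exp(−0.76·0.7407) = 24.05·0.5695 = 13.7 mg/L.

13.7 mg/L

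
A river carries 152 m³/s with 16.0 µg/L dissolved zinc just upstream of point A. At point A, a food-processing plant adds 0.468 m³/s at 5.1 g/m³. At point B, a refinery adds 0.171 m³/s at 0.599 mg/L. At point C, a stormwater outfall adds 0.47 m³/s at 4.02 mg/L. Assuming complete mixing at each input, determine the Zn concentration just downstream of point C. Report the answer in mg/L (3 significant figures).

16.0 µg/L = 0.016 mg/L.
After input A: C = (152·0.016 + 0.468·5.1) / 152.5 = 0.03161 mg/L.
After input B: C = (152.5·0.03161 + 0.171·0.599) / 152.6 = 0.03224 mg/L.
After input C: C = (152.6·0.03224 + 0.47·4.02) / 153.1 = 0.04448 mg/L.

0.0445 mg/L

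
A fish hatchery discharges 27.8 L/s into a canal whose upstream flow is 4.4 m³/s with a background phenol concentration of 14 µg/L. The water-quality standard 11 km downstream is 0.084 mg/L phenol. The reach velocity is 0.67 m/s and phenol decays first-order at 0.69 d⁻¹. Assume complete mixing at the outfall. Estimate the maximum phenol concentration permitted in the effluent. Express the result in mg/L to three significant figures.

13.0 mg/L

27.8 L/s = 0.0278 m³/s.
14 µg/L = 0.014 mg/L.
Travel time to the compliance point: t = 1.1e+04/0.67 = 1.642e+04 s = 0.19 d; decay factor exp(−0.69·0.19) = 0.8771.
So the concentration just after mixing may be at most 0.084/0.8771 = 0.09577 mg/L.
Mass balance: 0.09577·4.428 = 0.0278·Cₑ + 4.4·0.014.
Cₑ = (0.424 − 0.0616) / 0.0278 = 13.04 mg/L.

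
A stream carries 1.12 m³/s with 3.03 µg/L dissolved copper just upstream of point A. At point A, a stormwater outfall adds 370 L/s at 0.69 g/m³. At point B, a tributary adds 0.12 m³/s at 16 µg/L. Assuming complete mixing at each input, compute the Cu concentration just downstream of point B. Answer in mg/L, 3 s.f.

0.162 mg/L

3.03 µg/L = 0.00303 mg/L.
370 L/s = 0.37 m³/s.
After input A: C = (1.12·0.00303 + 0.37·0.69) / 1.49 = 0.1736 mg/L.
16 µg/L = 0.016 mg/L.
After input B: C = (1.49·0.1736 + 0.12·0.016) / 1.61 = 0.1619 mg/L.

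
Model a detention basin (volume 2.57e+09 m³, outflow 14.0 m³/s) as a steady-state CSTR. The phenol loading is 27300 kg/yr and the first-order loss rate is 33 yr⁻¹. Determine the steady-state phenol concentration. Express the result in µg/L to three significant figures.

0.320 µg/L

Outflow Q = 14.0 m³/s × 3.156e+07 s/yr = 4.418e+08 m³/yr.
Steady-state CSTR mass balance: W = Q·C + k·V·C, so C = W/(Q + kV).
Q + kV = 4.418e+08 + 33·2.57e+09 = 8.525e+10 m³/yr.
C = 27300/8.525e+10 = 3.202e-07 kg/m³ = 0.0003202 mg/L = 0.3202 µg/L.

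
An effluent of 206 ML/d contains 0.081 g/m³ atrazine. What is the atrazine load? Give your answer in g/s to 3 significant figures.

0.193 g/s

206 ML/d = 2.384 m³/s.
Mass flux = Q·C = 2.384 m³/s × 0.081 g/m³ = 0.1931 g/s.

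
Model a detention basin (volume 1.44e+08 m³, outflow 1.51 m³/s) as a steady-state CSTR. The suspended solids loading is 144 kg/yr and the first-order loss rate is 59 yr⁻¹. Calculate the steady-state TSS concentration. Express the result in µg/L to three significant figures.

0.0169 µg/L

Outflow Q = 1.51 m³/s × 3.156e+07 s/yr = 4.765e+07 m³/yr.
Steady-state CSTR mass balance: W = Q·C + k·V·C, so C = W/(Q + kV).
Q + kV = 4.765e+07 + 59·1.44e+08 = 8.544e+09 m³/yr.
C = 144/8.544e+09 = 1.685e-08 kg/m³ = 1.685e-05 mg/L = 0.01685 µg/L.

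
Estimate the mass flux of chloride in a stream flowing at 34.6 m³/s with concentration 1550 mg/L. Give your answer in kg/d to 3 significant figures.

Mass flux = Q·C = 34.6 m³/s × 1550 g/m³ = 5.363e+04 g/s.
= 5.363e+04 g/s × 86.4 = 4.634e+06 kg/d.

4.63e+06 kg/d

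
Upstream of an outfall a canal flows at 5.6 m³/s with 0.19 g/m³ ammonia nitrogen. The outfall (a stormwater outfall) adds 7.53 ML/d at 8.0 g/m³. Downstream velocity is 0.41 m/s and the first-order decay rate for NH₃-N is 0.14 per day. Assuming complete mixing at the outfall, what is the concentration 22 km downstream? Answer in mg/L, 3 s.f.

0.284 mg/L

7.53 ML/d = 0.08715 m³/s.
After complete mixing, C₀ = (0.08715·8 + 5.6·0.19) / 5.687 = 0.3097 mg/L.
Travel time t = 2.2e+04 m / 0.41 m/s = 5.366e+04 s = 0.621 d.
C = 0.3097·exp(−0.14·0.621) = 0.3097·0.9167 = 0.2839 mg/L.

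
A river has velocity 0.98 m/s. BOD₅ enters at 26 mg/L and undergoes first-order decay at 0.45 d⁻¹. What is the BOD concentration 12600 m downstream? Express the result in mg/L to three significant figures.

24.3 mg/L

Travel time t = 12600 m / 0.98 m/s = 1.26e+04/0.98 = 1.286e+04 s = 0.1488 d.
First-order decay: C = 26·exp(−0.45·0.1488) = 26·0.9352 = 24.32 mg/L.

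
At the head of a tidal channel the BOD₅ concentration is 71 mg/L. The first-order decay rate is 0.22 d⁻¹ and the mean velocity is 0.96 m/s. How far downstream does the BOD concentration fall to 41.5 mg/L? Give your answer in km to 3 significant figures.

202 km

From C = C₀·e^(−kt), t = ln(C₀/C)/k = ln(71/41.5)/0.22 = 0.537/0.22 = 2.441 d.
Distance = v·t = 0.96 m/s × 2.109e+05 s = 2.025e+05 m = 202.5 km.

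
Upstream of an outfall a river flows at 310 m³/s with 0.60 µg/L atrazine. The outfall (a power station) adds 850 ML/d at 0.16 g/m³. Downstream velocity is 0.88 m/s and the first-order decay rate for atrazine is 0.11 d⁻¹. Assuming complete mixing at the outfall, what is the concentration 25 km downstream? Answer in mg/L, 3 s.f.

0.00531 mg/L

850 ML/d = 9.838 m³/s.
0.60 µg/L = 0.0006 mg/L.
After complete mixing, C₀ = (9.838·0.16 + 310·0.0006) / 319.8 = 0.005503 mg/L.
Travel time t = 2.5e+04 m / 0.88 m/s = 2.841e+04 s = 0.3288 d.
C = 0.005503·exp(−0.11·0.3288) = 0.005503·0.9645 = 0.005308 mg/L.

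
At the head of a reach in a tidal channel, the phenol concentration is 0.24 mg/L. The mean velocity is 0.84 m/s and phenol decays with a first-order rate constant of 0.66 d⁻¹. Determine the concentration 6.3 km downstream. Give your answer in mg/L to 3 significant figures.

0.227 mg/L

Travel time t = 6.3 km / 0.84 m/s = 6300/0.84 = 7500 s = 0.08681 d.
First-order decay: C = 0.24·exp(−0.66·0.08681) = 0.24·0.9443 = 0.2266 mg/L.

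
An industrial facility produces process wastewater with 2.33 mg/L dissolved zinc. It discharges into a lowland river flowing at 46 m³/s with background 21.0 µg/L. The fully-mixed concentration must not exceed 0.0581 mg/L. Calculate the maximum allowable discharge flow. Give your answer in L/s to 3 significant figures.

751 L/s

21.0 µg/L = 0.021 mg/L.
Mass balance at complete mixing: C_std·(Q_w + Q_r) = Q_w·C_e + Q_r·C_b.
Rearranging, Q_w = Q_r·(C_std − C_b)/(C_e − C_std) = 46·(0.0581 − 0.021) / (2.33 − 0.0581) = 0.7512 m³/s.
= 751.2 L/s.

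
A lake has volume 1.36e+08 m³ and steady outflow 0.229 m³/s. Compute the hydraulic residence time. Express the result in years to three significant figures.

Q = 0.229 m³/s × 3.156e+07 s/yr = 7.227e+06 m³/yr.
Hydraulic residence time τ = V/Q = 1.36e+08/7.227e+06 = 18.82 yr.

18.8 yr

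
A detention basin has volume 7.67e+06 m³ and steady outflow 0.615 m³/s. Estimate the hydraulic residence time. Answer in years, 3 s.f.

0.395 yr

Q = 0.615 m³/s × 3.156e+07 s/yr = 1.941e+07 m³/yr.
Hydraulic residence time τ = V/Q = 7.67e+06/1.941e+07 = 0.3952 yr.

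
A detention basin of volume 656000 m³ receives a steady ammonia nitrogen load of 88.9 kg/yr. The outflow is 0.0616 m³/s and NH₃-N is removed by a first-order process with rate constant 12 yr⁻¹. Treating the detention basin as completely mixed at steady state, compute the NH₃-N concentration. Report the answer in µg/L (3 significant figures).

9.06 µg/L

Outflow Q = 0.0616 m³/s × 3.156e+07 s/yr = 1.944e+06 m³/yr.
Steady-state CSTR mass balance: W = Q·C + k·V·C, so C = W/(Q + kV).
Q + kV = 1.944e+06 + 12·656000 = 9.816e+06 m³/yr.
C = 88.9/9.816e+06 = 9.057e-06 kg/m³ = 0.009057 mg/L = 9.057 µg/L.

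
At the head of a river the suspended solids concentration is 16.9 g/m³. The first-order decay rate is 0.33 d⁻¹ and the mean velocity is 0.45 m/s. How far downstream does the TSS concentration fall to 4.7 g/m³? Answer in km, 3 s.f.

From C = C₀·e^(−kt), t = ln(C₀/C)/k = ln(16.9/4.7)/0.33 = 1.28/0.33 = 3.878 d.
Distance = v·t = 0.45 m/s × 3.351e+05 s = 1.508e+05 m = 150.8 km.

151 km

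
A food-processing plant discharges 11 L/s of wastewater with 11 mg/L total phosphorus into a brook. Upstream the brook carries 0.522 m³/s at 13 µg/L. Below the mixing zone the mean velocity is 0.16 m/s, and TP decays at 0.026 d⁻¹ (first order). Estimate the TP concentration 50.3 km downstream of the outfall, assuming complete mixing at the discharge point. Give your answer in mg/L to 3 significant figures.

0.218 mg/L

11 L/s = 0.011 m³/s.
13 µg/L = 0.013 mg/L.
After complete mixing, C₀ = (0.011·11 + 0.522·0.013) / 0.533 = 0.2397 mg/L.
Travel time t = 5.03e+04 m / 0.16 m/s = 3.144e+05 s = 3.639 d.
C = 0.2397·exp(−0.026·3.639) = 0.2397·0.9097 = 0.2181 mg/L.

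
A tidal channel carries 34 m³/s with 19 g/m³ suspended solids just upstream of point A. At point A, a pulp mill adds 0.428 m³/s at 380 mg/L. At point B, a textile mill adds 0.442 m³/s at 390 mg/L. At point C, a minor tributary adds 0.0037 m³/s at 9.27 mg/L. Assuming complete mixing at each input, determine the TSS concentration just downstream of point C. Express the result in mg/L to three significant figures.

After input A: C = (34·19 + 0.428·380) / 34.43 = 23.49 mg/L.
After input B: C = (34.43·23.49 + 0.442·390) / 34.87 = 28.13 mg/L.
After input C: C = (34.87·28.13 + 0.0037·9.27) / 34.87 = 28.13 mg/L.

28.1 mg/L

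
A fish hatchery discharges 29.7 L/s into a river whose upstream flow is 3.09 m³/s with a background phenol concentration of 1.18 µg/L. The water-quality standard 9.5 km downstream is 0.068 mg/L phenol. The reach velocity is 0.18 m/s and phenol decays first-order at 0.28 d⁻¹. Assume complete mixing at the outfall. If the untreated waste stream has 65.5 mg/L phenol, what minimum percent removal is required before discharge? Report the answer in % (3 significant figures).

29.7 L/s = 0.0297 m³/s.
1.18 µg/L = 0.00118 mg/L.
Travel time to the compliance point: t = 9500/0.18 = 5.278e+04 s = 0.6109 d; decay factor exp(−0.28·0.6109) = 0.8428.
So the concentration just after mixing may be at most 0.068/0.8428 = 0.08068 mg/L.
Mass balance: 0.08068·3.12 = 0.0297·Cₑ + 3.09·0.00118.
Cₑ = (0.2517 − 0.003646) / 0.0297 = 8.352 mg/L.
Required removal = 1 − 8.352/65.5 = 87.25 %.

87.2 %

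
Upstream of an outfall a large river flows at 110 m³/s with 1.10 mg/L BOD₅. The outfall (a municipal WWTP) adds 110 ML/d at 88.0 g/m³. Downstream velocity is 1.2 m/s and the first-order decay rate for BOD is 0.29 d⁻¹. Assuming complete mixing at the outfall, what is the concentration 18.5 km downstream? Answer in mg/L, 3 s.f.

110 ML/d = 1.273 m³/s.
After complete mixing, C₀ = (1.273·88 + 110·1.1) / 111.3 = 2.094 mg/L.
Travel time t = 1.85e+04 m / 1.2 m/s = 1.542e+04 s = 0.1784 d.
C = 2.094·exp(−0.29·0.1784) = 2.094·0.9496 = 1.989 mg/L.

1.99 mg/L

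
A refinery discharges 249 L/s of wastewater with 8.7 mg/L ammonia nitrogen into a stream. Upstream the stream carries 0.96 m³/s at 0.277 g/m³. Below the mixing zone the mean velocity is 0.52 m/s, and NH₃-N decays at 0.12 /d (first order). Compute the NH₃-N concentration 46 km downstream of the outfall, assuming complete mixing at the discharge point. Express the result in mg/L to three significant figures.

249 L/s = 0.249 m³/s.
After complete mixing, C₀ = (0.249·8.7 + 0.96·0.277) / 1.209 = 2.012 mg/L.
Travel time t = 4.6e+04 m / 0.52 m/s = 8.846e+04 s = 1.024 d.
C = 2.012·exp(−0.12·1.024) = 2.012·0.8844 = 1.779 mg/L.

1.78 mg/L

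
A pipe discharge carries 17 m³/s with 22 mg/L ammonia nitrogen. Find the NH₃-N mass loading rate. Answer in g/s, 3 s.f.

374 g/s

Mass flux = Q·C = 17 m³/s × 22 g/m³ = 374 g/s.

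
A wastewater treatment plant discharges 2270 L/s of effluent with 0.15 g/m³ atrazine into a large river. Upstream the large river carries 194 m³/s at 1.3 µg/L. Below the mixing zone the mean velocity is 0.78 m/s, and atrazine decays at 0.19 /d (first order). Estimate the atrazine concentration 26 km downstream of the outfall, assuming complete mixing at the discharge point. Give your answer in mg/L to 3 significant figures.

2270 L/s = 2.27 m³/s.
1.3 µg/L = 0.0013 mg/L.
After complete mixing, C₀ = (2.27·0.15 + 194·0.0013) / 196.3 = 0.00302 mg/L.
Travel time t = 2.6e+04 m / 0.78 m/s = 3.333e+04 s = 0.3858 d.
C = 0.00302·exp(−0.19·0.3858) = 0.00302·0.9293 = 0.002806 mg/L.

0.00281 mg/L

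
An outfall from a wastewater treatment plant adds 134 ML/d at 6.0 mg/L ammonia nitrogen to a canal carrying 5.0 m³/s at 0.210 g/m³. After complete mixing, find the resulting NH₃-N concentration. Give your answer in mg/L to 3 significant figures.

1.58 mg/L

134 ML/d = 1.551 m³/s.
Flow-weighted mixing gives C = (1.551·6 + 5·0.21) / (1.551 + 5) = 10.36/6.551 = 1.581 mg/L.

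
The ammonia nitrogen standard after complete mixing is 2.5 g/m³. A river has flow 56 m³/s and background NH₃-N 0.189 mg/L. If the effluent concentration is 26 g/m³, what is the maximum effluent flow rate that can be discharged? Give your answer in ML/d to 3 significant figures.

Mass balance at complete mixing: C_std·(Q_w + Q_r) = Q_w·C_e + Q_r·C_b.
Rearranging, Q_w = Q_r·(C_std − C_b)/(C_e − C_std) = 56·(2.5 − 0.189) / (26 − 2.5) = 5.507 m³/s.
= 475.8 ML/d.

476 ML/d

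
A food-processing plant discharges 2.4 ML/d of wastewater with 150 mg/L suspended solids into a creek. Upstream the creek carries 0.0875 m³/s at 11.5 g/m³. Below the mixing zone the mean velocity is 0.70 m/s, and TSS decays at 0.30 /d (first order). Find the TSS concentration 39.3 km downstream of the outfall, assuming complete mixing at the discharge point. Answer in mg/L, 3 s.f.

2.4 ML/d = 0.02778 m³/s.
After complete mixing, C₀ = (0.02778·150 + 0.0875·11.5) / 0.1153 = 44.87 mg/L.
Travel time t = 3.93e+04 m / 0.70 m/s = 5.614e+04 s = 0.6498 d.
C = 44.87·exp(−0.30·0.6498) = 44.87·0.8229 = 36.93 mg/L.

36.9 mg/L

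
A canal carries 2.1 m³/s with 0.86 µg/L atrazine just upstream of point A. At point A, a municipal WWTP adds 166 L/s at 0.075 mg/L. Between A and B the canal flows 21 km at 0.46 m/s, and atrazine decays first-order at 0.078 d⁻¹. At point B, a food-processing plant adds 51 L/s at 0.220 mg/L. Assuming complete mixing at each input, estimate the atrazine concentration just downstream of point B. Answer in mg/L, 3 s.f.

0.0107 mg/L

0.86 µg/L = 0.00086 mg/L.
166 L/s = 0.166 m³/s.
After input A: C = (2.1·0.00086 + 0.166·0.075) / 2.266 = 0.006291 mg/L.
Over the 21 km reach to input B (t = 4.565e+04 s = 0.5284 d), decay gives C = 0.006291·exp(−0.078·0.5284) = 0.006037 mg/L.
51 L/s = 0.051 m³/s.
After input B: C = (2.266·0.006037 + 0.051·0.22) / 2.317 = 0.01075 mg/L.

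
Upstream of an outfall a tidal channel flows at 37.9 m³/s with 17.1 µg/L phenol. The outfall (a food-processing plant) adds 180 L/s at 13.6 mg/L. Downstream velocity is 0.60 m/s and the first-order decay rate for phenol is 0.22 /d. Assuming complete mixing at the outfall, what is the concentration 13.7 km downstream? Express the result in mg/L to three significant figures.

0.0767 mg/L

180 L/s = 0.18 m³/s.
17.1 µg/L = 0.0171 mg/L.
After complete mixing, C₀ = (0.18·13.6 + 37.9·0.0171) / 38.08 = 0.0813 mg/L.
Travel time t = 1.37e+04 m / 0.60 m/s = 2.283e+04 s = 0.2643 d.
C = 0.0813·exp(−0.22·0.2643) = 0.0813·0.9435 = 0.07671 mg/L.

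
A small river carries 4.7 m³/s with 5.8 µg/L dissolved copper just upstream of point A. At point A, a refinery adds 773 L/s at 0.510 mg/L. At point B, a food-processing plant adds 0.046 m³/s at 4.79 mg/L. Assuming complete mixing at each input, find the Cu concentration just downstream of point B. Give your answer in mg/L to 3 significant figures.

0.116 mg/L

5.8 µg/L = 0.0058 mg/L.
773 L/s = 0.773 m³/s.
After input A: C = (4.7·0.0058 + 0.773·0.51) / 5.473 = 0.07701 mg/L.
After input B: C = (5.473·0.07701 + 0.046·4.79) / 5.519 = 0.1163 mg/L.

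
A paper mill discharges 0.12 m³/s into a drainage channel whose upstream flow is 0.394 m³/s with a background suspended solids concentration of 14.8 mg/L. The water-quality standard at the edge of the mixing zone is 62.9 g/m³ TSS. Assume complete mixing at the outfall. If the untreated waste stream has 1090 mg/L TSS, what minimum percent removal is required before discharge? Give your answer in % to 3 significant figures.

Mass balance: 62.9·0.514 = 0.12·Cₑ + 0.394·14.8.
Cₑ = (32.33 − 5.831) / 0.12 = 220.8 mg/L.
Required removal = 1 − 220.8/1090 = 79.74 %.

79.7 %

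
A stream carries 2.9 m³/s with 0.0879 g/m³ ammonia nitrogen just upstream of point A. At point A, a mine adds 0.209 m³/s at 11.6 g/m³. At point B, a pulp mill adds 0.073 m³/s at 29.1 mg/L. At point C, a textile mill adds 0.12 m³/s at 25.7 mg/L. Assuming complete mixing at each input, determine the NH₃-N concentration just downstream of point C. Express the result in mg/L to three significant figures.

After input A: C = (2.9·0.0879 + 0.209·11.6) / 3.109 = 0.8618 mg/L.
After input B: C = (3.109·0.8618 + 0.073·29.1) / 3.182 = 1.51 mg/L.
After input C: C = (3.182·1.51 + 0.12·25.7) / 3.302 = 2.389 mg/L.

2.39 mg/L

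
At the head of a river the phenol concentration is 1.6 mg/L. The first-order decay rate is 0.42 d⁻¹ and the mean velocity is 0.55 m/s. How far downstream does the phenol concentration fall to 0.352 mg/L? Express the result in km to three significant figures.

171 km

From C = C₀·e^(−kt), t = ln(C₀/C)/k = ln(1.6/0.352)/0.42 = 1.514/0.42 = 3.605 d.
Distance = v·t = 0.55 m/s × 3.115e+05 s = 1.713e+05 m = 171.3 km.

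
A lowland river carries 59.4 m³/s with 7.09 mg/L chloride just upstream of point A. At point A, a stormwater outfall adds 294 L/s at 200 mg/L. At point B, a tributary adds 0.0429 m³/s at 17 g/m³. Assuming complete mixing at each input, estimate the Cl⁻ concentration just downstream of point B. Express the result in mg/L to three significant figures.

8.05 mg/L

294 L/s = 0.294 m³/s.
After input A: C = (59.4·7.09 + 0.294·200) / 59.69 = 8.04 mg/L.
After input B: C = (59.69·8.04 + 0.0429·17) / 59.74 = 8.047 mg/L.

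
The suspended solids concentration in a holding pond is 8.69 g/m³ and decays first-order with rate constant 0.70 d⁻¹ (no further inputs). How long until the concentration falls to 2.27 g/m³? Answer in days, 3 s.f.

1.92 d

t = ln(C₀/C)/k = ln(8.69/2.27)/0.70 = 1.342/0.70 = 1.918 d.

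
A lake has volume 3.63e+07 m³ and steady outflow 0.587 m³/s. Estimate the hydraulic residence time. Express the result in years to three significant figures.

1.96 yr

Q = 0.587 m³/s × 3.156e+07 s/yr = 1.852e+07 m³/yr.
Hydraulic residence time τ = V/Q = 3.63e+07/1.852e+07 = 1.96 yr.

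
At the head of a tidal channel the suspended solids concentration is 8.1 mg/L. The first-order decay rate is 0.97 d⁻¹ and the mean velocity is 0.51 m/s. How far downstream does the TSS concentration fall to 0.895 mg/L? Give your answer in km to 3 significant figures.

100 km

From C = C₀·e^(−kt), t = ln(C₀/C)/k = ln(8.1/0.895)/0.97 = 2.203/0.97 = 2.271 d.
Distance = v·t = 0.51 m/s × 1.962e+05 s = 1.001e+05 m = 100.1 km.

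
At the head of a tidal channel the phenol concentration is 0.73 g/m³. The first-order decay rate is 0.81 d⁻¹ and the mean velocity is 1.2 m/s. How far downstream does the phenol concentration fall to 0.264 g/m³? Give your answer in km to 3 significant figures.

From C = C₀·e^(−kt), t = ln(C₀/C)/k = ln(0.73/0.264)/0.81 = 1.017/0.81 = 1.256 d.
Distance = v·t = 1.2 m/s × 1.085e+05 s = 1.302e+05 m = 130.2 km.

130 km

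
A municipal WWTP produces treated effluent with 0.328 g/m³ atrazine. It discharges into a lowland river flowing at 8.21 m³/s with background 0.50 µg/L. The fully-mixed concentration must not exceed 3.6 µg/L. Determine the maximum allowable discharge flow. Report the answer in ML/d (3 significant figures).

0.50 µg/L = 0.0005 mg/L.
3.6 µg/L = 0.0036 mg/L.
Mass balance at complete mixing: C_std·(Q_w + Q_r) = Q_w·C_e + Q_r·C_b.
Rearranging, Q_w = Q_r·(C_std − C_b)/(C_e − C_std) = 8.21·(0.0036 − 0.0005) / (0.328 − 0.0036) = 0.07846 m³/s.
= 6.779 ML/d.

6.78 ML/d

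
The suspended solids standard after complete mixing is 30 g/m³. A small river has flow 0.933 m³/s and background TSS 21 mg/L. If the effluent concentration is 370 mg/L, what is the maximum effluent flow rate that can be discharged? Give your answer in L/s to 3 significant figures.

24.7 L/s

Mass balance at complete mixing: C_std·(Q_w + Q_r) = Q_w·C_e + Q_r·C_b.
Rearranging, Q_w = Q_r·(C_std − C_b)/(C_e − C_std) = 0.933·(30 − 21) / (370 − 30) = 0.0247 m³/s.
= 24.7 L/s.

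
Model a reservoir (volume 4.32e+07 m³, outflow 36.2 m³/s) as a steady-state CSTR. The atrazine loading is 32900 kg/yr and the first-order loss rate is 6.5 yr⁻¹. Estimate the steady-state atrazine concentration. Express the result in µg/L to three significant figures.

Outflow Q = 36.2 m³/s × 3.156e+07 s/yr = 1.142e+09 m³/yr.
Steady-state CSTR mass balance: W = Q·C + k·V·C, so C = W/(Q + kV).
Q + kV = 1.142e+09 + 6.5·4.32e+07 = 1.423e+09 m³/yr.
C = 32900/1.423e+09 = 2.312e-05 kg/m³ = 0.02312 mg/L = 23.12 µg/L.

23.1 µg/L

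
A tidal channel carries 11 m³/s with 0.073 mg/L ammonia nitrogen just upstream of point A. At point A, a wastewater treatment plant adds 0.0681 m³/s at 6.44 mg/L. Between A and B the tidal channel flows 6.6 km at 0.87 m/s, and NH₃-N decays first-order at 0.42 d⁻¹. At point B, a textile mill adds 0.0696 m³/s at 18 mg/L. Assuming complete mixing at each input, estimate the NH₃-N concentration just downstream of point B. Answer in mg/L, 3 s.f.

0.220 mg/L

After input A: C = (11·0.073 + 0.0681·6.44) / 11.07 = 0.1122 mg/L.
Over the 6.6 km reach to input B (t = 7586 s = 0.0878 d), decay gives C = 0.1122·exp(−0.42·0.0878) = 0.1081 mg/L.
After input B: C = (11.07·0.1081 + 0.0696·18) / 11.14 = 0.2199 mg/L.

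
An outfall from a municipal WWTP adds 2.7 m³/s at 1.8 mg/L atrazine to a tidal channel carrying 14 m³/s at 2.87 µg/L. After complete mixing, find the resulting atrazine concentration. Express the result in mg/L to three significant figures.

2.87 µg/L = 0.00287 mg/L.
Conservation of mass across the mixing zone: C = (2.7·1.8 + 14·0.00287) / (2.7 + 14) = 4.9/16.7 = 0.2934 mg/L.

0.293 mg/L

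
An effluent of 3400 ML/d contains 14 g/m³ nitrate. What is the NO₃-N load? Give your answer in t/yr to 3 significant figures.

3400 ML/d = 39.35 m³/s.
Mass flux = Q·C = 39.35 m³/s × 14 g/m³ = 550.9 g/s.
= 550.9 g/s × 31.56 = 1.739e+04 t/yr.

17400 t/yr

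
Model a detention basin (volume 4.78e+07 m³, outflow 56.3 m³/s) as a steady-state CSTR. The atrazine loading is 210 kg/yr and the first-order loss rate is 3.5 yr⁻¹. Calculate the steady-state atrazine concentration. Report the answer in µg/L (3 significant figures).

0.108 µg/L

Outflow Q = 56.3 m³/s × 3.156e+07 s/yr = 1.777e+09 m³/yr.
Steady-state CSTR mass balance: W = Q·C + k·V·C, so C = W/(Q + kV).
Q + kV = 1.777e+09 + 3.5·4.78e+07 = 1.944e+09 m³/yr.
C = 210/1.944e+09 = 1.08e-07 kg/m³ = 0.000108 mg/L = 0.108 µg/L.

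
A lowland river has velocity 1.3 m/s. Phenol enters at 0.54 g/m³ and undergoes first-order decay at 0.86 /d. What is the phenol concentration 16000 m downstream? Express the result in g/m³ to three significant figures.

Travel time t = 16000 m / 1.3 m/s = 1.6e+04/1.3 = 1.231e+04 s = 0.1425 d.
First-order decay: C = 0.54·exp(−0.86·0.1425) = 0.54·0.8847 = 0.4777 g/m³.

0.478 g/m³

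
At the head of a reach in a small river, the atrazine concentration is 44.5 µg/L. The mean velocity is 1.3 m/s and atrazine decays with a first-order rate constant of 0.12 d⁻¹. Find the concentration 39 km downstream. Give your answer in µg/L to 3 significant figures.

42.7 µg/L

Travel time t = 39 km / 1.3 m/s = 3.9e+04/1.3 = 3e+04 s = 0.3472 d.
First-order decay: C = 44.5·exp(−0.12·0.3472) = 44.5·0.9592 = 42.68 µg/L.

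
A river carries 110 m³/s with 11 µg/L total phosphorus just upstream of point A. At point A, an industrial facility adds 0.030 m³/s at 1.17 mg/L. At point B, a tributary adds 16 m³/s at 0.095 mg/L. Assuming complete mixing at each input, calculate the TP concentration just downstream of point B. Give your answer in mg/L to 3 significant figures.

0.0219 mg/L

11 µg/L = 0.011 mg/L.
After input A: C = (110·0.011 + 0.03·1.17) / 110 = 0.01132 mg/L.
After input B: C = (110·0.01132 + 16·0.095) / 126 = 0.02194 mg/L.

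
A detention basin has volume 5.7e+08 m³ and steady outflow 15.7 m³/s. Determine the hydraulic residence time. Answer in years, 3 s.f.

1.15 yr

Q = 15.7 m³/s × 3.156e+07 s/yr = 4.955e+08 m³/yr.
Hydraulic residence time τ = V/Q = 5.7e+08/4.955e+08 = 1.15 yr.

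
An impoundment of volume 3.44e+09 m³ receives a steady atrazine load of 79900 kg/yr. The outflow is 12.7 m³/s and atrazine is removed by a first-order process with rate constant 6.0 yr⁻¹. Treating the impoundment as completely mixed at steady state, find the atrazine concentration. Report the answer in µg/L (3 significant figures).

Outflow Q = 12.7 m³/s × 3.156e+07 s/yr = 4.008e+08 m³/yr.
Steady-state CSTR mass balance: W = Q·C + k·V·C, so C = W/(Q + kV).
Q + kV = 4.008e+08 + 6.0·3.44e+09 = 2.104e+10 m³/yr.
C = 79900/2.104e+10 = 3.797e-06 kg/m³ = 0.003797 mg/L = 3.797 µg/L.

3.80 µg/L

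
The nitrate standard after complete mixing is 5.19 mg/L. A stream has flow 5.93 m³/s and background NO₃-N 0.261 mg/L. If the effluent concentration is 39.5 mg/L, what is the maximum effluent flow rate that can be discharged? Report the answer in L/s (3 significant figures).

852 L/s

Mass balance at complete mixing: C_std·(Q_w + Q_r) = Q_w·C_e + Q_r·C_b.
Rearranging, Q_w = Q_r·(C_std − C_b)/(C_e − C_std) = 5.93·(5.19 − 0.261) / (39.5 − 5.19) = 0.8519 m³/s.
= 851.9 L/s.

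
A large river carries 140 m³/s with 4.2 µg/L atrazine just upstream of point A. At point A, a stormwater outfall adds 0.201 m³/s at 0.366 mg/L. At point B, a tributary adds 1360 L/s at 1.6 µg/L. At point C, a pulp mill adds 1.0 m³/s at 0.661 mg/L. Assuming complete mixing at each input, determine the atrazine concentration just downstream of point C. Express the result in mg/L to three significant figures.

4.2 µg/L = 0.0042 mg/L.
After input A: C = (140·0.0042 + 0.201·0.366) / 140.2 = 0.004719 mg/L.
1360 L/s = 1.36 m³/s.
1.6 µg/L = 0.0016 mg/L.
After input B: C = (140.2·0.004719 + 1.36·0.0016) / 141.6 = 0.004689 mg/L.
After input C: C = (141.6·0.004689 + 1·0.661) / 142.6 = 0.009292 mg/L.

0.00929 mg/L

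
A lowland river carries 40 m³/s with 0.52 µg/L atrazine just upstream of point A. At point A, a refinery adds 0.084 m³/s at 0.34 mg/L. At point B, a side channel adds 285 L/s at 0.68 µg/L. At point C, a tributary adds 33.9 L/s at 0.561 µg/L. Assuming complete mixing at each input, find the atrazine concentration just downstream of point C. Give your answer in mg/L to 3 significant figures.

0.52 µg/L = 0.00052 mg/L.
After input A: C = (40·0.00052 + 0.084·0.34) / 40.08 = 0.001231 mg/L.
285 L/s = 0.285 m³/s.
0.68 µg/L = 0.00068 mg/L.
After input B: C = (40.08·0.001231 + 0.285·0.00068) / 40.37 = 0.001228 mg/L.
33.9 L/s = 0.0339 m³/s.
0.561 µg/L = 0.000561 mg/L.
After input C: C = (40.37·0.001228 + 0.0339·0.000561) / 40.4 = 0.001227 mg/L.

0.00123 mg/L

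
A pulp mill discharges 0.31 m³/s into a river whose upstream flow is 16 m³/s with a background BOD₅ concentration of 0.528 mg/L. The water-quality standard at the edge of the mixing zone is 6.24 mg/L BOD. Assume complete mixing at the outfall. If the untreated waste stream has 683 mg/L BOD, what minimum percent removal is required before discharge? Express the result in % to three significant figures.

55.9 %

Mass balance: 6.24·16.31 = 0.31·Cₑ + 16·0.528.
Cₑ = (101.8 − 8.448) / 0.31 = 301.1 mg/L.
Required removal = 1 − 301.1/683 = 55.92 %.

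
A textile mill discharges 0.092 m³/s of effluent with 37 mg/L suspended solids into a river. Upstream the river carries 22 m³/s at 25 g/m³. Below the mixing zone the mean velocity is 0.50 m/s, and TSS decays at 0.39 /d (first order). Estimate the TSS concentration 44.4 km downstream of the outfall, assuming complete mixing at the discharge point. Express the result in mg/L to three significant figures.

After complete mixing, C₀ = (0.092·37 + 22·25) / 22.09 = 25.05 mg/L.
Travel time t = 4.44e+04 m / 0.50 m/s = 8.88e+04 s = 1.028 d.
C = 25.05·exp(−0.39·1.028) = 25.05·0.6698 = 16.78 mg/L.

16.8 mg/L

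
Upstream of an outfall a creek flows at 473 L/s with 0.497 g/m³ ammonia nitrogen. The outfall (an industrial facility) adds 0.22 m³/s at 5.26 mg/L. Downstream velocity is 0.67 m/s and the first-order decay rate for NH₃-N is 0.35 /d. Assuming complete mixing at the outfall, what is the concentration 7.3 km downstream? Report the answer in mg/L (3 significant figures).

473 L/s = 0.473 m³/s.
After complete mixing, C₀ = (0.22·5.26 + 0.473·0.497) / 0.693 = 2.009 mg/L.
Travel time t = 7300 m / 0.67 m/s = 1.09e+04 s = 0.1261 d.
C = 2.009·exp(−0.35·0.1261) = 2.009·0.9568 = 1.922 mg/L.

1.92 mg/L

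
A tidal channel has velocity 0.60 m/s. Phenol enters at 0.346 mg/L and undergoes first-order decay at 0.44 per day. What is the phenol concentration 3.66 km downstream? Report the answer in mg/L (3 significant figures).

0.335 mg/L

Travel time t = 3.66 km / 0.60 m/s = 3660/0.60 = 6100 s = 0.0706 d.
First-order decay: C = 0.346·exp(−0.44·0.0706) = 0.346·0.9694 = 0.3354 mg/L.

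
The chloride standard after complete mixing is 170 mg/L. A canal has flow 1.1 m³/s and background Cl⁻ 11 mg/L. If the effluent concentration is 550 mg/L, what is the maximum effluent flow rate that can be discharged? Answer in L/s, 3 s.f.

Mass balance at complete mixing: C_std·(Q_w + Q_r) = Q_w·C_e + Q_r·C_b.
Rearranging, Q_w = Q_r·(C_std − C_b)/(C_e − C_std) = 1.1·(170 − 11) / (550 − 170) = 0.4603 m³/s.
= 460.3 L/s.

460 L/s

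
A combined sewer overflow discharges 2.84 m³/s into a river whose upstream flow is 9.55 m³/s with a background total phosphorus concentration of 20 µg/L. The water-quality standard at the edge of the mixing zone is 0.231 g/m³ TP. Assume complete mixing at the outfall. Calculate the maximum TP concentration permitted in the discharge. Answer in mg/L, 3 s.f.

20 µg/L = 0.02 mg/L.
Mass balance: 0.231·12.39 = 2.84·Cₑ + 9.55·0.02.
Cₑ = (2.862 − 0.191) / 2.84 = 0.9405 mg/L.

0.941 mg/L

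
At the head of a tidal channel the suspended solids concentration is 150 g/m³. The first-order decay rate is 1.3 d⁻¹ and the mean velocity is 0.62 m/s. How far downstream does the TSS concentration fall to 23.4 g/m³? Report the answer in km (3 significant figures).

From C = C₀·e^(−kt), t = ln(C₀/C)/k = ln(150/23.4)/1.3 = 1.858/1.3 = 1.429 d.
Distance = v·t = 0.62 m/s × 1.235e+05 s = 7.656e+04 m = 76.56 km.

76.6 km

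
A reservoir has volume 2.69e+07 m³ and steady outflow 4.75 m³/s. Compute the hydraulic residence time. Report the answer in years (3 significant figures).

Q = 4.75 m³/s × 3.156e+07 s/yr = 1.499e+08 m³/yr.
Hydraulic residence time τ = V/Q = 2.69e+07/1.499e+08 = 0.1795 yr.

0.179 yr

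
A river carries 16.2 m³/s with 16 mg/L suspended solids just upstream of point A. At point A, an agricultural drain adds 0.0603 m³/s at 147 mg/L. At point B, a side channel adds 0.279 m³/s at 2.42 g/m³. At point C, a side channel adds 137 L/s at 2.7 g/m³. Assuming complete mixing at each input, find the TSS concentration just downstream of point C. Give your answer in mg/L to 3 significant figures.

16.1 mg/L

After input A: C = (16.2·16 + 0.0603·147) / 16.26 = 16.49 mg/L.
After input B: C = (16.26·16.49 + 0.279·2.42) / 16.54 = 16.25 mg/L.
137 L/s = 0.137 m³/s.
After input C: C = (16.54·16.25 + 0.137·2.7) / 16.68 = 16.14 mg/L.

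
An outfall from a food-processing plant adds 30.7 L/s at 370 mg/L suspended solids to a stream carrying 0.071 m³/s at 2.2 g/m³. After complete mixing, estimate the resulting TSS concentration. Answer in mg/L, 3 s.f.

30.7 L/s = 0.0307 m³/s.
Flow-weighted mixing gives C = (0.0307·370 + 0.071·2.2) / (0.0307 + 0.071) = 11.52/0.1017 = 113.2 mg/L.

113 mg/L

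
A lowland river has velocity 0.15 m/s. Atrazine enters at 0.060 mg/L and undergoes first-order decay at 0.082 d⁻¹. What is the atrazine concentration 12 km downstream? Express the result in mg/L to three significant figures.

0.0556 mg/L

Travel time t = 12 km / 0.15 m/s = 1.2e+04/0.15 = 8e+04 s = 0.9259 d.
First-order decay: C = 0.060·exp(−0.082·0.9259) = 0.060·0.9269 = 0.05561 mg/L.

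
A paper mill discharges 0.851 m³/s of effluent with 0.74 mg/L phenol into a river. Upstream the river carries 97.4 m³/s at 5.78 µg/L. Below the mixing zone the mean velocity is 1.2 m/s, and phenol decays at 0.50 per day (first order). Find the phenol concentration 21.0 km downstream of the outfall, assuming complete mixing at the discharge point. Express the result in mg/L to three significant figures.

0.0110 mg/L

5.78 µg/L = 0.00578 mg/L.
After complete mixing, C₀ = (0.851·0.74 + 97.4·0.00578) / 98.25 = 0.01214 mg/L.
Travel time t = 2.1e+04 m / 1.2 m/s = 1.75e+04 s = 0.2025 d.
C = 0.01214·exp(−0.50·0.2025) = 0.01214·0.9037 = 0.01097 mg/L.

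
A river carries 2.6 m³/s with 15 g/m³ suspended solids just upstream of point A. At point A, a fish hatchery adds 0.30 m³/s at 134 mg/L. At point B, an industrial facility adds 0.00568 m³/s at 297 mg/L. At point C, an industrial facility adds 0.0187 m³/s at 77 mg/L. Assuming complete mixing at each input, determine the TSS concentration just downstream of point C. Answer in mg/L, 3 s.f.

28.2 mg/L

After input A: C = (2.6·15 + 0.3·134) / 2.9 = 27.31 mg/L.
After input B: C = (2.9·27.31 + 0.00568·297) / 2.906 = 27.84 mg/L.
After input C: C = (2.906·27.84 + 0.0187·77) / 2.924 = 28.15 mg/L.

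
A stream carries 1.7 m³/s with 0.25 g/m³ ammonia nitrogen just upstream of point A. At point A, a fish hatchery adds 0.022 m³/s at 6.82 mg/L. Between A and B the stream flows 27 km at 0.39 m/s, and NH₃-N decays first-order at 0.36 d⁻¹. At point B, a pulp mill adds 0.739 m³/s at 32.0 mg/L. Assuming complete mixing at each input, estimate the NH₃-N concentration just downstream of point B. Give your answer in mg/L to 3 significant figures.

9.78 mg/L

After input A: C = (1.7·0.25 + 0.022·6.82) / 1.722 = 0.3339 mg/L.
Over the 27 km reach to input B (t = 6.923e+04 s = 0.8013 d), decay gives C = 0.3339·exp(−0.36·0.8013) = 0.2503 mg/L.
After input B: C = (1.722·0.2503 + 0.739·32) / 2.461 = 9.784 mg/L.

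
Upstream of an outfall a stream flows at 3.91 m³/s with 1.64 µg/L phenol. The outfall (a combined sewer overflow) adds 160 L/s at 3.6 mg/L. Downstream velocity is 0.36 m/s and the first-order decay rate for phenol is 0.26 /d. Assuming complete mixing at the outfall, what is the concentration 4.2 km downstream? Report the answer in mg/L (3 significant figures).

160 L/s = 0.16 m³/s.
1.64 µg/L = 0.00164 mg/L.
After complete mixing, C₀ = (0.16·3.6 + 3.91·0.00164) / 4.07 = 0.1431 mg/L.
Travel time t = 4200 m / 0.36 m/s = 1.167e+04 s = 0.135 d.
C = 0.1431·exp(−0.26·0.135) = 0.1431·0.9655 = 0.1382 mg/L.

0.138 mg/L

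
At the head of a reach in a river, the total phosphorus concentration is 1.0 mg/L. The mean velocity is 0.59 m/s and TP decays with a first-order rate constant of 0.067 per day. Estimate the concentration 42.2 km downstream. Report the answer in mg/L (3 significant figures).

Travel time t = 42.2 km / 0.59 m/s = 4.22e+04/0.59 = 7.153e+04 s = 0.8278 d.
First-order decay: C = 1.0·exp(−0.067·0.8278) = 1.0·0.946 = 0.946 mg/L.

0.946 mg/L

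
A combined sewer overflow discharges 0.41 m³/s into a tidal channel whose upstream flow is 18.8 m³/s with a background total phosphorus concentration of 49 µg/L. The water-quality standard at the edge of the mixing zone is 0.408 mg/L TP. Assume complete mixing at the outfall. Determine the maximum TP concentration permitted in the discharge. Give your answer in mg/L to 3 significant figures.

49 µg/L = 0.049 mg/L.
Mass balance: 0.408·19.21 = 0.41·Cₑ + 18.8·0.049.
Cₑ = (7.838 − 0.9212) / 0.41 = 16.87 mg/L.

16.9 mg/L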